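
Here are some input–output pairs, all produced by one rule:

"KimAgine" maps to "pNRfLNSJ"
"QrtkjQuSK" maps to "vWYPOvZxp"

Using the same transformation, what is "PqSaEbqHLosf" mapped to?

uVxFjGVmqTXK

Looking at the pairs, the operation is to flip the case of every letter, then shift every letter 5 places forward in the alphabet (wrapping around).
Working it through for "PqSaEbqHLosf": intermediate "pQsAeBQhlOSF", final "uVxFjGVmqTXK".
(Check on "KimAgine": → "kIMaGINE" → "pNRfLNSJ" ✓)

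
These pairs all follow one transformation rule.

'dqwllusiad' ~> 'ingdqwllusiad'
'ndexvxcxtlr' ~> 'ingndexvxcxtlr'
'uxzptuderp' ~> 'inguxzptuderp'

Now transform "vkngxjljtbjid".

The rule is to prepend "ing".
"vkngxjljtbjid" → "ingvkngxjljtbjid".

ingvkngxjljtbjid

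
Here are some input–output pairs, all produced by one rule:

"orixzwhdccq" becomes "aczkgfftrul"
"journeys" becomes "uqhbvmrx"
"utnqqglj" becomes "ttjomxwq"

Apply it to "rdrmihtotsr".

plkwrwvuugu

Each output is the input with this applied: move the first 3 characters to the end (rotate left by 3), then shift every letter 3 places forward in the alphabet (wrapping around).
So "rdrmihtotsr" becomes "plkwrwvuugu".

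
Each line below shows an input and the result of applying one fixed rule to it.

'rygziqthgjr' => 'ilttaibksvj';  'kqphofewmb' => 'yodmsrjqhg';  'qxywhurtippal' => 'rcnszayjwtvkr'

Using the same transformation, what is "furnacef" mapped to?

The pattern: shift every letter 2 places forward in the alphabet (wrapping around), then move the last 3 characters to the front (rotate right by 3).
Starting from "furnacef": after the first operation, "hwtpcegh"; after the second, "eghhwtpc".
(Check on "qxywhurtippal": → "szayjwtvkrrcn" → "rcnszayjwtvkr" ✓)

eghhwtpc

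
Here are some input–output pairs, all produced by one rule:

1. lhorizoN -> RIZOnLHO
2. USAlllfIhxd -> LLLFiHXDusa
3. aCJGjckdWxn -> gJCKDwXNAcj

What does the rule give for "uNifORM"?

The transformation: move the first 3 characters to the end (rotate left by 3), then flip the case of every letter.
For "uNifORM", step one produces "fORMuNi"; step two turns that into "FormUnI".

FormUnI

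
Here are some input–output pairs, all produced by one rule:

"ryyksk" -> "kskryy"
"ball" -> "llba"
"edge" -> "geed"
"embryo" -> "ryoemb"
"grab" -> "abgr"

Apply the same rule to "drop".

opdr

The rule is to swap the front and back halves of the string.
For "drop" the result is "opdr".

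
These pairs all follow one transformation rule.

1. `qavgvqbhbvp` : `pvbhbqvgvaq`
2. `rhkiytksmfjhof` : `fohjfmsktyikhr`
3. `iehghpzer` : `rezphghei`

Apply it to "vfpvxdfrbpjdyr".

Looking at the pairs, the operation is to reverse the string.
So "vfpvxdfrbpjdyr" becomes "rydjpbrfdxvpfv".

rydjpbrfdxvpfv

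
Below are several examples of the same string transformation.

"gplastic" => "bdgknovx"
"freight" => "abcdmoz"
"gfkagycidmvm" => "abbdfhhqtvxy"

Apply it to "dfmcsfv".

aahnqxy

The transformation: shift every letter 5 places backward in the alphabet (wrapping around), then sort the characters into alphabetical order.
Applying both steps to "dfmcsfv": "yahxnaq", then "aahnqxy".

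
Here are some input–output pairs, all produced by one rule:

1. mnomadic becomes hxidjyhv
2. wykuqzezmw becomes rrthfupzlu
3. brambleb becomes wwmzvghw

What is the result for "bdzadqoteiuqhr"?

Each output is the input with this applied: take characters alternately from the front and the back (1st, last, 2nd, 2nd-last, ...), then shift every letter 5 places backward in the alphabet (wrapping around).
Working it through for "bdzadqoteiuqhr": intermediate "brdhzqaudiqeot", final "wmyculvpydlzjo".

wmyculvpydlzjo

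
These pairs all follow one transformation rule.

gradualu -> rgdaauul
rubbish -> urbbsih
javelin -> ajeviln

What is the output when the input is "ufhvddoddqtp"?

fuvhdddoqdpt

The pattern: swap each adjacent pair of characters (1↔2, 3↔4, ...).
So "ufhvddoddqtp" becomes "fuvhdddoqdpt".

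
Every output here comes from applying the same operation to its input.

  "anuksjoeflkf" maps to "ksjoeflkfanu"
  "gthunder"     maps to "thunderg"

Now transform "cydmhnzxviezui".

Rule — swap the front and back halves of the string, then move the last 3 characters to the front (rotate right by 3).
Starting from "cydmhnzxviezui": after the first operation, "xviezuicydmhnz"; after the second, "hnzxviezuicydm".

hnzxviezuicydm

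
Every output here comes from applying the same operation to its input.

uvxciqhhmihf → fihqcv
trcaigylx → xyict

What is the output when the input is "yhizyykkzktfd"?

dtzkyiy

In each case the input is transformed by: reverse the string, then keep every other character starting from the first (positions 1st, 3rd, 5th, ...).
Applying both steps to "yhizyykkzktfd": "dftkzkkyyzihy", then "dtzkyiy".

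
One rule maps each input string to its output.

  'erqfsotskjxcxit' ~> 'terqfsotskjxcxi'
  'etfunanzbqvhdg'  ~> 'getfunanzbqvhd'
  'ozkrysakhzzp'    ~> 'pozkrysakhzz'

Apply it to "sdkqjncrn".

nsdkqjncr

What's happening: move the last character to the front.
"sdkqjncrn" → "nsdkqjncr".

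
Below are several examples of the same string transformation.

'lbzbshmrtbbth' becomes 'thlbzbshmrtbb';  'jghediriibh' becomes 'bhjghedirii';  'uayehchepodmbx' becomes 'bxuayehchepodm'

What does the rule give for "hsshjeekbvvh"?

vhhsshjeekbv

The transformation: move the last 2 characters to the front (rotate right by 2).
Doing the same to "hsshjeekbvvh": "vhhsshjeekbv".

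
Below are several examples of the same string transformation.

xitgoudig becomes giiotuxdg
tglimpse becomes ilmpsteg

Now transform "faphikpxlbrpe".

efhiklppprxab

The pattern: sort the characters into alphabetical order, then move the first 2 characters to the end (rotate left by 2).
Applying both steps to "faphikpxlbrpe": "abefhiklppprx", then "efhiklppprxab".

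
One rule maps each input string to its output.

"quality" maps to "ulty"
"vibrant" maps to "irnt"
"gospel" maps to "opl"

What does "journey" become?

Looking at the pairs, the operation is to swap each adjacent pair of characters (1↔2, 3↔4, ...), then keep every other character starting from the first (positions 1st, 3rd, 5th, ...).
So "journey" becomes "orey".

orey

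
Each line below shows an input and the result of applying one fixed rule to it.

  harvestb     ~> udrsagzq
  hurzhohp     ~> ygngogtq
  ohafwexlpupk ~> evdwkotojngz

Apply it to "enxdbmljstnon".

calkirsmnmdmw

The pattern: shift every letter 1 place backward in the alphabet (wrapping around), then move the first 3 characters to the end (rotate left by 3).
Working it through for "enxdbmljstnon": intermediate "dmwcalkirsmnm", final "calkirsmnmdmw".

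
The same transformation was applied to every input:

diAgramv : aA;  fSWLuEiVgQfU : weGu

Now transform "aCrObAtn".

Looking at the pairs, the operation is to keep one character in every 3, starting at position 3 (positions 3rd, 6th, 9th, ...), then flip the case of every letter.
"aCrObAtn" → "rA" → "Ra".

Ra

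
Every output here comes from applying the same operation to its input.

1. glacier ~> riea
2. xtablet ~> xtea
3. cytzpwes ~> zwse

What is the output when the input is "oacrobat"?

toca

The pattern: sort the characters into reverse alphabetical order, then keep every other character starting from the first (positions 1st, 3rd, 5th, ...).
Working it through for "oacrobat": intermediate "troocbaa", final "toca".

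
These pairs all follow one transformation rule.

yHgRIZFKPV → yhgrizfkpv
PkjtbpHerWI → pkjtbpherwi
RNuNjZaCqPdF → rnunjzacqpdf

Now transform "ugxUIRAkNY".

ugxuirakny

Each output is the input with this applied: convert every letter to lowercase.
"ugxUIRAkNY" → "ugxuirakny".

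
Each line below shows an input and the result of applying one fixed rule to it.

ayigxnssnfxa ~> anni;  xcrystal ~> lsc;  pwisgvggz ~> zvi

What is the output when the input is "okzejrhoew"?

wheo

What's happening: reverse the string, then keep one character in every 3, starting at position 1 (positions 1st, 4th, 7th, ...).
Doing the same to "okzejrhoew": "wheo".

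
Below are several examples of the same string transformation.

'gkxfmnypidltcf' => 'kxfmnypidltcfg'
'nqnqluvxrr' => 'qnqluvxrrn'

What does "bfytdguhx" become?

fytdguhxb

The rule is to move the first character to the end.
For "bfytdguhx" the result is "fytdguhxb".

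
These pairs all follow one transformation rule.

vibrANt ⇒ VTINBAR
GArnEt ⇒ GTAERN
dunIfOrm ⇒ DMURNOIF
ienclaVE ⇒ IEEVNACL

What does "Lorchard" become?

Looking at the pairs, the operation is to take characters alternately from the front and the back (1st, last, 2nd, 2nd-last, ...), then convert every letter to uppercase.
Working it through for "Lorchard": intermediate "Ldorrach", final "LDORRACH".

LDORRACH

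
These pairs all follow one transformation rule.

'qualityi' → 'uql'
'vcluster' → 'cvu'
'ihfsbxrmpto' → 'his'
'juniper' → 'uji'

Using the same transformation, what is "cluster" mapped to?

lcs

The pattern: swap each adjacent pair of characters (1↔2, 3↔4, ...), then keep only the first 3 characters.
For "cluster", step one produces "lcsuetr"; step two turns that into "lcs".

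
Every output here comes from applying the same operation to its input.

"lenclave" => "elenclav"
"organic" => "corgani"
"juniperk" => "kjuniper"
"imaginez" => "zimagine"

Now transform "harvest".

The transformation: move the last character to the front.
Applying that to "harvest" gives "tharves".

tharves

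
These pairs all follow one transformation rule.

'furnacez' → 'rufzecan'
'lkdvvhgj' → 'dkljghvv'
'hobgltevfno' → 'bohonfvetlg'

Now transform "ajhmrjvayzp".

hjapzyavjrm

In each case the input is transformed by: move the first 3 characters to the end (rotate left by 3), then reverse the string.
So "ajhmrjvayzp" becomes "hjapzyavjrm".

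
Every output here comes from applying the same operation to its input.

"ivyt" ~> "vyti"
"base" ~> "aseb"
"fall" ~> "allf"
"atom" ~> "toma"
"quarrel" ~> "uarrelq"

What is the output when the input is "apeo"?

The pattern: move the first character to the end.
On "apeo" that produces "peoa".

peoa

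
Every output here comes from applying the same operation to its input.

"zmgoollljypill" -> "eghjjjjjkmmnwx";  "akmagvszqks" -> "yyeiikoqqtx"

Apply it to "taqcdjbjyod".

The transformation: sort the characters into alphabetical order, then shift every letter 2 places backward in the alphabet (wrapping around).
Starting from "taqcdjbjyod": after the first operation, "abcddjjoqty"; after the second, "yzabbhhmorw".
(Check on "akmagvszqks": → "aagkkmqssvz" → "yyeiikoqqtx" ✓)

yzabbhhmorw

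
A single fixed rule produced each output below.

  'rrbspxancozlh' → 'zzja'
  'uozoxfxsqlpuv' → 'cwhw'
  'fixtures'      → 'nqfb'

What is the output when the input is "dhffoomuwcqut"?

lpnn

Rule — shift every letter 8 places forward in the alphabet (wrapping around), then keep only the first 4 characters.
For "dhffoomuwcqut", step one produces "lpnnwwucekycb"; step two turns that into "lpnn".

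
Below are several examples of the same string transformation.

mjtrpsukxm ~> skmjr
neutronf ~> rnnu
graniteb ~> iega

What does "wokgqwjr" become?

qjwk

Looking at the pairs, the operation is to swap the front and back halves of the string, then keep every other character starting from the first (positions 1st, 3rd, 5th, ...).
"wokgqwjr" → "qwjrwokg" → "qjwk".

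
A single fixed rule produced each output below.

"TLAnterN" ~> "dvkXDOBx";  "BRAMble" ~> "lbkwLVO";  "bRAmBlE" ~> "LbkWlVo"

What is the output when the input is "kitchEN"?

USDMRox

The rule is to shift every letter 10 places forward in the alphabet (wrapping around), then flip the case of every letter.
"kitchEN" → "usdmrOX" → "USDMRox".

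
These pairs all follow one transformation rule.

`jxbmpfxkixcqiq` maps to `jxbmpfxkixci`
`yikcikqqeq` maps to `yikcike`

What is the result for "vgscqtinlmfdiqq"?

Rule — remove every "q".
Applying that to "vgscqtinlmfdiqq" gives "vgsctinlmfdi".

vgsctinlmfdi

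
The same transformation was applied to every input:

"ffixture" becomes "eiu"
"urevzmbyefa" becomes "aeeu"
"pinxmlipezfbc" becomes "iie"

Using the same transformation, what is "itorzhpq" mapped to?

The transformation: swap the first and last characters, then keep only the vowels.
Starting from "itorzhpq": after the first operation, "qtorzhpi"; after the second, "oi".

oi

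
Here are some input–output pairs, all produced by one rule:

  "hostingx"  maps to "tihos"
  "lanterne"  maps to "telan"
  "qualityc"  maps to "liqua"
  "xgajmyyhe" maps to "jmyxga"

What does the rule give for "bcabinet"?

bibca

The rule is to delete the last 3 characters, then move the first 3 characters to the end (rotate left by 3).
For "bcabinet", step one produces "bcabi"; step two turns that into "bibca".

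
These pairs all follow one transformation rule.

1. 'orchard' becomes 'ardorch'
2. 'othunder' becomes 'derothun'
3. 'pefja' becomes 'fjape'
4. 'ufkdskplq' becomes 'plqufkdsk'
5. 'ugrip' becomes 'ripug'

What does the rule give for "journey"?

neyjour

The pattern: move the last 3 characters to the front (rotate right by 3).
Doing the same to "journey": "neyjour".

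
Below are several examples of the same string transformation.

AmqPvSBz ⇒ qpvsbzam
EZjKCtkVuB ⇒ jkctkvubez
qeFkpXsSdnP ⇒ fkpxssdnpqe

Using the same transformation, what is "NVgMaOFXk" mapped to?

Each output is the input with this applied: move the first 2 characters to the end (rotate left by 2), then convert every letter to lowercase.
On "NVgMaOFXk": the first step gives "gMaOFXkNV", and the second then gives "gmaofxknv".
(Check on "qeFkpXsSdnP": → "FkpXsSdnPqe" → "fkpxssdnpqe" ✓)

gmaofxknv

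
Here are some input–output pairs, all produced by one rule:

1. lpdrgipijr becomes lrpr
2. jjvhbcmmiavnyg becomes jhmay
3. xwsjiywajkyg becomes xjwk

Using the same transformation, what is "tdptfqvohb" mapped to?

ttvb

The transformation: keep one character in every 3, starting at position 1 (positions 1st, 4th, 7th, ...).
So "tdptfqvohb" becomes "ttvb".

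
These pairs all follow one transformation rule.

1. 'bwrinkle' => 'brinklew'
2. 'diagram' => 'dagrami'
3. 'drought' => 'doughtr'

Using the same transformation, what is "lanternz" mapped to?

What's happening: move the first character to the end, then swap the first and last characters.
For "lanternz", step one produces "anternzl"; step two turns that into "lnternza".

lnternza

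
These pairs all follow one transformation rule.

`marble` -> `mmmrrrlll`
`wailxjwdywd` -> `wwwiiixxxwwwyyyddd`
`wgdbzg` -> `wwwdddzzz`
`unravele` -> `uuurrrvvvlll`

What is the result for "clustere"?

The transformation: keep every other character starting from the first (positions 1st, 3rd, 5th, ...), then repeat every character 3 times.
So "clustere" becomes "cccuuutttrrr".
(Check on "marble": → "mrl" → "mmmrrrlll" ✓)

cccuuutttrrr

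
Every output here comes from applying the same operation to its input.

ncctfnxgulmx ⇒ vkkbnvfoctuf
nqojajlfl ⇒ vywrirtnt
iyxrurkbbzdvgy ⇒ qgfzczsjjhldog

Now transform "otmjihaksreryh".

wburqpisazmzgp

The pattern: shift every letter 8 places forward in the alphabet (wrapping around).
On "otmjihaksreryh" that produces "wburqpisazmzgp".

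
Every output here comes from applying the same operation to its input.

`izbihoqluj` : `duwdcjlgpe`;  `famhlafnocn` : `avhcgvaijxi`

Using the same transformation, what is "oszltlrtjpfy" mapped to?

jnugogmoekat

What's happening: shift every letter 5 places backward in the alphabet (wrapping around).
Applying that to "oszltlrtjpfy" gives "jnugogmoekat".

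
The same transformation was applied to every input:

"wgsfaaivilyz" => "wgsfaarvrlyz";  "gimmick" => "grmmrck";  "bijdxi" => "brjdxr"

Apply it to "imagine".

rmagrne

The rule is to replace every "i" with "r".
Applying that to "imagine" gives "rmagrne".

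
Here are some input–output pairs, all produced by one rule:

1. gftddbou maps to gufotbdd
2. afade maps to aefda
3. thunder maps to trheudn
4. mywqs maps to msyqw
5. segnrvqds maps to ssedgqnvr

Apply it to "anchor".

In each case the input is transformed by: take characters alternately from the front and the back (1st, last, 2nd, 2nd-last, ...).
On "anchor" that produces "arnoch".

arnoch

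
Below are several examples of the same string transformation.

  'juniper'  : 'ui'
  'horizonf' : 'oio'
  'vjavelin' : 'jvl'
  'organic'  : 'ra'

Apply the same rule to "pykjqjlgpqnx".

Looking at the pairs, the operation is to delete the last 2 characters, then keep every other character starting from the second (positions 2nd, 4th, 6th, ...).
"pykjqjlgpqnx" → "yjjgq".

yjjgq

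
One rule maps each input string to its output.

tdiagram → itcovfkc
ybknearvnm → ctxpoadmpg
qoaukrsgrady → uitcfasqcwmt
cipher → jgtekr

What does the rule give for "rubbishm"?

Looking at the pairs, the operation is to shift every letter 2 places forward in the alphabet (wrapping around), then swap the front and back halves of the string.
For "rubbishm", step one produces "twddkujo"; step two turns that into "kujotwdd".
(Check on "ybknearvnm": → "admpgctxpo" → "ctxpoadmpg" ✓)

kujotwdd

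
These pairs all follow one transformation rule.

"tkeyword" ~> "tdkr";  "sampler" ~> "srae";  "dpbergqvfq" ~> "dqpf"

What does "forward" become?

fdor

The pattern: take characters alternately from the front and the back (1st, last, 2nd, 2nd-last, ...), then keep only the first 4 characters.
On "forward" that produces "fdor".
(Check on "dpbergqvfq": → "dqpfbveqrg" → "dqpf" ✓)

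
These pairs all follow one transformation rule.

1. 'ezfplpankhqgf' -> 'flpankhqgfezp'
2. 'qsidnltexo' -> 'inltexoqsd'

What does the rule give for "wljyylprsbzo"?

jylprsbzowly

The pattern: move the first 3 characters to the end (rotate left by 3), then swap the first and last characters.
Starting from "wljyylprsbzo": after the first operation, "yylprsbzowlj"; after the second, "jylprsbzowly".
(Check on "ezfplpankhqgf": → "plpankhqgfezf" → "flpankhqgfezp" ✓)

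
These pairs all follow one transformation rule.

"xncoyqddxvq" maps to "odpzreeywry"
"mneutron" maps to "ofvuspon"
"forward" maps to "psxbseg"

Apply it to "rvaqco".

wbrdps

The rule is to move the first character to the end, then shift every letter 1 place forward in the alphabet (wrapping around).
For "rvaqco", step one produces "vaqcor"; step two turns that into "wbrdps".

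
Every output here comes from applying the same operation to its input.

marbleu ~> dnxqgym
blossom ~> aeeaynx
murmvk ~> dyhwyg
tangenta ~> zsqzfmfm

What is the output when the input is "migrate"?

sdmfqyu

Each output is the input with this applied: move the first 2 characters to the end (rotate left by 2), then shift every letter 12 places forward in the alphabet (wrapping around).
Starting from "migrate": after the first operation, "gratemi"; after the second, "sdmfqyu".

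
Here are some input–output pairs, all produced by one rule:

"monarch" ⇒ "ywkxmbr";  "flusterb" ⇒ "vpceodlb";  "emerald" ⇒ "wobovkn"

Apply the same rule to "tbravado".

ldkbkfyn

Rule — shift every letter 10 places forward in the alphabet (wrapping around), then swap each adjacent pair of characters (1↔2, 3↔4, ...).
Starting from "tbravado": after the first operation, "dlbkfkny"; after the second, "ldkbkfyn".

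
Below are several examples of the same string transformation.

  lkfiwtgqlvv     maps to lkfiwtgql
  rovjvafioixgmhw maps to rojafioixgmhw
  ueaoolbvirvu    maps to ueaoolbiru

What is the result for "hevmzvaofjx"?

Each output is the input with this applied: remove every "v".
So "hevmzvaofjx" becomes "hemzaofjx".

hemzaofjx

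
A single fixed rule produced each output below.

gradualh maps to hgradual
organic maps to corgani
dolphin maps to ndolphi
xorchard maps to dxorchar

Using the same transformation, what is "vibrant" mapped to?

tvibran

What's happening: move the last character to the front.
Doing the same to "vibrant": "tvibran".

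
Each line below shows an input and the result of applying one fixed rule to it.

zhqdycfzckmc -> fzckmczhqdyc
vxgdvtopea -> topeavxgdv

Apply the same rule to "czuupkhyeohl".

The rule is to swap the front and back halves of the string.
On "czuupkhyeohl" that produces "hyeohlczuupk".

hyeohlczuupk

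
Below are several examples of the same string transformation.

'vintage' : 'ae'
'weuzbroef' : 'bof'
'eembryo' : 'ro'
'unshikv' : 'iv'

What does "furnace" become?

Each output is the input with this applied: keep every other character starting from the first (positions 1st, 3rd, 5th, ...), then delete the first 2 characters.
For "furnace", step one produces "frae"; step two turns that into "ae".

ae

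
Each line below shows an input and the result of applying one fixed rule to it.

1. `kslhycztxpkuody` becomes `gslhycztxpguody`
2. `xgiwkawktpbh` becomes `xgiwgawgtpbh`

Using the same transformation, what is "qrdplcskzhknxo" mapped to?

The pattern: replace every "k" with "g".
For "qrdplcskzhknxo" the result is "qrdplcsgzhgnxo".

qrdplcsgzhgnxo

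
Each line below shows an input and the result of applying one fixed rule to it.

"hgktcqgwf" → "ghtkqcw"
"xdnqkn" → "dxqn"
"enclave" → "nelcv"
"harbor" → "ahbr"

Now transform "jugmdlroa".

Rule — swap each adjacent pair of characters (1↔2, 3↔4, ...), then delete the last 2 characters.
Applying both steps to "jugmdlroa": "ujmgldora", then "ujmgldo".

ujmgldo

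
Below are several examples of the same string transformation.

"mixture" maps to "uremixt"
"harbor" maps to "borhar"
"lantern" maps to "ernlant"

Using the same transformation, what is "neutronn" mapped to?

onnneutr

Rule — move the last 3 characters to the front (rotate right by 3).
"neutronn" → "onnneutr".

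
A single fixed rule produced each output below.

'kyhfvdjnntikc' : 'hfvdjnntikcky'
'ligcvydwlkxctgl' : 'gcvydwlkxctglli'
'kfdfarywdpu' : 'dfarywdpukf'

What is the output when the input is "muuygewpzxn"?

The rule is to move the first 2 characters to the end (rotate left by 2).
For "muuygewpzxn" the result is "uygewpzxnmu".

uygewpzxnmu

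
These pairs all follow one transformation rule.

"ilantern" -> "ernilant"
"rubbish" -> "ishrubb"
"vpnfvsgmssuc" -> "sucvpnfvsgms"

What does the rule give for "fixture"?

Rule — move the last 3 characters to the front (rotate right by 3).
Applying that to "fixture" gives "urefixt".

urefixt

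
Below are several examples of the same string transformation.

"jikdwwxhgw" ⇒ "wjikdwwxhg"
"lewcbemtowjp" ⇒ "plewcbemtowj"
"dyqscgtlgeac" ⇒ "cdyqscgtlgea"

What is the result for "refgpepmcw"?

What's happening: move the last character to the front.
For "refgpepmcw" the result is "wrefgpepmc".

wrefgpepmc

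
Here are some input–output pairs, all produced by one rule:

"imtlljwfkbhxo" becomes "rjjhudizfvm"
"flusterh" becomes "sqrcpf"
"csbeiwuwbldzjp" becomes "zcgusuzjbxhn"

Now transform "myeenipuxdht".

cclgnsvbfr

Looking at the pairs, the operation is to delete the first 2 characters, then shift every letter 2 places backward in the alphabet (wrapping around).
Doing the same to "myeenipuxdht": "cclgnsvbfr".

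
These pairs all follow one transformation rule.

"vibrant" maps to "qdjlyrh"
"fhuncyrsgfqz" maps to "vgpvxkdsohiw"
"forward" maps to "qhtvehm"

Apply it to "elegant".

What's happening: shift every letter 10 places backward in the alphabet (wrapping around), then move the last 3 characters to the front (rotate right by 3).
"elegant" → "ubuwqdj" → "qdjubuw".

qdjubuw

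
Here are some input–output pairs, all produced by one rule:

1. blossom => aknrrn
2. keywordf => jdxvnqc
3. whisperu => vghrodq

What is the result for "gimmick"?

fhllhb

Rule — delete the last character, then shift every letter 1 place backward in the alphabet (wrapping around).
Applying both steps to "gimmick": "gimmic", then "fhllhb".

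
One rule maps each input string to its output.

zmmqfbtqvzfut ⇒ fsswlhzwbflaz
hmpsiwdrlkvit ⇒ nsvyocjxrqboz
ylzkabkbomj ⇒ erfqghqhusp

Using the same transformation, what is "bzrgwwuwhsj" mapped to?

The transformation: shift every letter 6 places forward in the alphabet (wrapping around).
"bzrgwwuwhsj" → "hfxmccacnyp".

hfxmccacnyp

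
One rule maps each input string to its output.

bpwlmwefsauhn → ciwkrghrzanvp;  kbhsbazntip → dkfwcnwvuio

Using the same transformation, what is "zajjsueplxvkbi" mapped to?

What's happening: shift every letter 5 places backward in the alphabet (wrapping around), then move the last 2 characters to the front (rotate right by 2).
Applying both steps to "zajjsueplxvkbi": "uveenpzkgsqfwd", then "wduveenpzkgsqf".

wduveenpzkgsqf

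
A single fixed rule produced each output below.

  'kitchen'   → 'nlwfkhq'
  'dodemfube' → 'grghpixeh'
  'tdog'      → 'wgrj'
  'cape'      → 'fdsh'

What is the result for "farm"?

Each output is the input with this applied: shift every letter 3 places forward in the alphabet (wrapping around).
On "farm" that produces "idup".

idup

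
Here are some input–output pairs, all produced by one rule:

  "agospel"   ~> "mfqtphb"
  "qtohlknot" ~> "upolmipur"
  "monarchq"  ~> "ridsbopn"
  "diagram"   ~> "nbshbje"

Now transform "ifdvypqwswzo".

The transformation: reverse the string, then shift every letter 1 place forward in the alphabet (wrapping around).
For "ifdvypqwswzo" the result is "paxtxrqzwegj".

paxtxrqzwegj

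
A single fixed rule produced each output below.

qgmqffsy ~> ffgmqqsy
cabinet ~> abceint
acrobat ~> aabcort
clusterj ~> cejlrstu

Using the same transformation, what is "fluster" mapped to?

The pattern: sort the characters into alphabetical order.
For "fluster" the result is "eflrstu".

eflrstu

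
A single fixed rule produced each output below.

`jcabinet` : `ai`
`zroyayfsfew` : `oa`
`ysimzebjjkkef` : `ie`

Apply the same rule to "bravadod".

aa

The pattern: delete the last 3 characters, then keep only the vowels.
Starting from "bravadod": after the first operation, "brava"; after the second, "aa".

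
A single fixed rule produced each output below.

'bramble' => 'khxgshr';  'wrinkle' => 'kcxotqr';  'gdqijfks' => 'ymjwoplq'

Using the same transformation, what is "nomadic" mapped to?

What's happening: shift every letter 6 places forward in the alphabet (wrapping around), then move the last character to the front.
Working it through for "nomadic": intermediate "tusgjoi", final "itusgjo".

itusgjo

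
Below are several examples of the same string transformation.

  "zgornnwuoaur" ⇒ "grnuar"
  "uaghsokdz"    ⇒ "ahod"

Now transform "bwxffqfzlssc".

The rule is to keep every other character starting from the second (positions 2nd, 4th, 6th, ...).
So "bwxffqfzlssc" becomes "wfqzsc".

wfqzsc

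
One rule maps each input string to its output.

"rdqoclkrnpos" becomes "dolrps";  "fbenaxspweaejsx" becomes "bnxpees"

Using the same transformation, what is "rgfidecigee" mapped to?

gieie

Rule — keep every other character starting from the second (positions 2nd, 4th, 6th, ...).
So "rgfidecigee" becomes "gieie".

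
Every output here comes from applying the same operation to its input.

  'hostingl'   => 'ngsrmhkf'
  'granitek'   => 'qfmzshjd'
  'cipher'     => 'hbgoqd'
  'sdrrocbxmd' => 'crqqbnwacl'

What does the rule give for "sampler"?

The transformation: swap each adjacent pair of characters (1↔2, 3↔4, ...), then shift every letter 1 place backward in the alphabet (wrapping around).
Applying that to "sampler" gives "zroldkq".

zroldkq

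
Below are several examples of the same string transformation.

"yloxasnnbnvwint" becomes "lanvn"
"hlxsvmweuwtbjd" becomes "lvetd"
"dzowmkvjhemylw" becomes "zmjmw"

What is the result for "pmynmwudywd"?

mmdd

Rule — keep one character in every 3, starting at position 2 (positions 2nd, 5th, 8th, ...).
For "pmynmwudywd" the result is "mmdd".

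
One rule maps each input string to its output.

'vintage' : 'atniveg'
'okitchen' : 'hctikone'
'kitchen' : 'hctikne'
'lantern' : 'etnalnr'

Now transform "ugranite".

What's happening: reverse the string, then move the first 2 characters to the end (rotate left by 2).
Working it through for "ugranite": intermediate "etinargu", final "inarguet".

inarguet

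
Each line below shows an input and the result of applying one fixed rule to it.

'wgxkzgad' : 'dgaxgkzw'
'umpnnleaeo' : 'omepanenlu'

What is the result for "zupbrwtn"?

nutpwbrz

The pattern: take characters alternately from the front and the back (1st, last, 2nd, 2nd-last, ...), then move the first character to the end.
On "zupbrwtn": the first step gives "znutpwbr", and the second then gives "nutpwbrz".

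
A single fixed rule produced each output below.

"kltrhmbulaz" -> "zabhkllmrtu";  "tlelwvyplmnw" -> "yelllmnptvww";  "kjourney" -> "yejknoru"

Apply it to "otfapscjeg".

In each case the input is transformed by: sort the characters into alphabetical order, then move the last character to the front.
For "otfapscjeg", step one produces "acefgjopst"; step two turns that into "tacefgjops".

tacefgjops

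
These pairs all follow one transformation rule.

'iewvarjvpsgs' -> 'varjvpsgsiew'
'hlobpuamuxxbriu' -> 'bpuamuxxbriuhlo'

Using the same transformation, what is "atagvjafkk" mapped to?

The rule is to move the first 3 characters to the end (rotate left by 3).
On "atagvjafkk" that produces "gvjafkkata".

gvjafkkata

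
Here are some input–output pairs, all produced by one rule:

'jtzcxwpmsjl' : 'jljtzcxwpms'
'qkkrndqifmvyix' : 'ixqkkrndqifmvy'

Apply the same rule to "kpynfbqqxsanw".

nwkpynfbqqxsa

Rule — move the last 2 characters to the front (rotate right by 2).
On "kpynfbqqxsanw" that produces "nwkpynfbqqxsa".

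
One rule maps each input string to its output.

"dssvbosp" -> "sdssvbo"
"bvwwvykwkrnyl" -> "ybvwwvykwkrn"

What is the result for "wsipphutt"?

twsipphu

The transformation: delete the last character, then move the last character to the front.
On "wsipphutt": the first step gives "wsipphut", and the second then gives "twsipphu".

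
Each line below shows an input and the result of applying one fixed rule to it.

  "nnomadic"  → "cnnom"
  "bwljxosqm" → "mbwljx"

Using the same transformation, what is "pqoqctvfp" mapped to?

ppqoqc

Looking at the pairs, the operation is to move the last character to the front, then delete the last 3 characters.
Applying both steps to "pqoqctvfp": "ppqoqctvf", then "ppqoqc".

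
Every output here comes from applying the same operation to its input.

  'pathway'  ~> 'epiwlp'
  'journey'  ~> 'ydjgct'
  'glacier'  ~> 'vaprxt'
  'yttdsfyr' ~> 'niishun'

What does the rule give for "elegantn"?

Rule — shift every letter 11 places backward in the alphabet (wrapping around), then delete the last character.
Applying both steps to "elegantn": "tatvpcic", then "tatvpci".
(Check on "glacier": → "vaprxtg" → "vaprxt" ✓)

tatvpci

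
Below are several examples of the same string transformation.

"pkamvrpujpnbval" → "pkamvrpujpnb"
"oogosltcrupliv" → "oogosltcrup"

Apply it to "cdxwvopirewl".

cdxwvopir

Looking at the pairs, the operation is to delete the last 3 characters.
For "cdxwvopirewl" the result is "cdxwvopir".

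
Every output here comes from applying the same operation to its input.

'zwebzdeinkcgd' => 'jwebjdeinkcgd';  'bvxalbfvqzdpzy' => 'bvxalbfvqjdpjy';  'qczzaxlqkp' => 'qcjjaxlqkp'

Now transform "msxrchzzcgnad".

Looking at the pairs, the operation is to replace every "z" with "j".
Doing the same to "msxrchzzcgnad": "msxrchjjcgnad".

msxrchjjcgnad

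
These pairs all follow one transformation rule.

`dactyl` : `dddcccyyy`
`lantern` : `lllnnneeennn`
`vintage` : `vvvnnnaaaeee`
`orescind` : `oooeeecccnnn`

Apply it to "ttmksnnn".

tttmmmsssnnn

In each case the input is transformed by: keep every other character starting from the first (positions 1st, 3rd, 5th, ...), then repeat every character 3 times.
So "ttmksnnn" becomes "tttmmmsssnnn".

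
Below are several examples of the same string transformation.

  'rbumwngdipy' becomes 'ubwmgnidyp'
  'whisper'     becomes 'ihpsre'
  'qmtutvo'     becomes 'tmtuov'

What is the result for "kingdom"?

nidgmo

Rule — delete the first character, then swap each adjacent pair of characters (1↔2, 3↔4, ...).
Starting from "kingdom": after the first operation, "ingdom"; after the second, "nidgmo".
(Check on "rbumwngdipy": → "bumwngdipy" → "ubwmgnidyp" ✓)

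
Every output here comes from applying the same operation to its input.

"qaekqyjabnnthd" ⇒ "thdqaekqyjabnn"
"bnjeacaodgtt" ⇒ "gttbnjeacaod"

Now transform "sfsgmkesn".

esnsfsgmk

What's happening: move the last 3 characters to the front (rotate right by 3).
Doing the same to "sfsgmkesn": "esnsfsgmk".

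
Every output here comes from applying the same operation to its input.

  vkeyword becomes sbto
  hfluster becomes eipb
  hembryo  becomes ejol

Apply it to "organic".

The transformation: keep every other character starting from the first (positions 1st, 3rd, 5th, ...), then shift every letter 3 places backward in the alphabet (wrapping around).
Applying both steps to "organic": "ognc", then "ldkz".

ldkz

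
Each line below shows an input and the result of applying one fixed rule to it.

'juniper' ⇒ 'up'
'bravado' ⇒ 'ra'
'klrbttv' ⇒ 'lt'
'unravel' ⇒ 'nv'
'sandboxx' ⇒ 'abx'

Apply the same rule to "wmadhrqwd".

mhw

What's happening: keep one character in every 3, starting at position 2 (positions 2nd, 5th, 8th, ...).
On "wmadhrqwd" that produces "mhw".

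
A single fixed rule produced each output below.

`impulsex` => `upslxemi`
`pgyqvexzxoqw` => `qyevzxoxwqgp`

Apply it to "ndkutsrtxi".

uksttrixdn

The transformation: move the first 2 characters to the end (rotate left by 2), then swap each adjacent pair of characters (1↔2, 3↔4, ...).
"ndkutsrtxi" → "kutsrtxind" → "uksttrixdn".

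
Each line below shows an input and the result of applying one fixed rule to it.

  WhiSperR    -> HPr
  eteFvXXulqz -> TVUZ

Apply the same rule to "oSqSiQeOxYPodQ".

The transformation: flip the case of every letter, then keep one character in every 3, starting at position 2 (positions 2nd, 5th, 8th, ...).
Working it through for "oSqSiQeOxYPodQ": intermediate "OsQsIqEoXypODq", final "sIopq".

sIopq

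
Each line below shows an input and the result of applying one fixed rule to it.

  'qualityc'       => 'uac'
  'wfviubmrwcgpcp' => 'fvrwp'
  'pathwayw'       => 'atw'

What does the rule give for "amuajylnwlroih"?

munwh

The rule is to swap each adjacent pair of characters (1↔2, 3↔4, ...), then keep one character in every 3, starting at position 1 (positions 1st, 4th, 7th, ...).
Starting from "amuajylnwlroih": after the first operation, "maauyjnllworhi"; after the second, "munwh".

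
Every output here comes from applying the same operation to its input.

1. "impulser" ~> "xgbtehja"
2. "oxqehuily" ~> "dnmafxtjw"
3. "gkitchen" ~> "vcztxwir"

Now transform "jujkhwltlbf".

yujqyaziwal

What's happening: take characters alternately from the front and the back (1st, last, 2nd, 2nd-last, ...), then shift every letter 11 places backward in the alphabet (wrapping around).
Starting from "jujkhwltlbf": after the first operation, "jfubjlkthlw"; after the second, "yujqyaziwal".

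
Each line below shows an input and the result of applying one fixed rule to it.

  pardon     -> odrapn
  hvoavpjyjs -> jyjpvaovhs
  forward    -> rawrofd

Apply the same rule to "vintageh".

Rule — reverse the string, then move the first character to the end.
"vintageh" → "hegatniv" → "egatnivh".

egatnivh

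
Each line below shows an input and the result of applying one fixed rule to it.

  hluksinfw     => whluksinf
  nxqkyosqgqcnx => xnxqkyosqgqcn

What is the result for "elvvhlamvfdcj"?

jelvvhlamvfdc

Rule — move the last character to the front.
For "elvvhlamvfdcj" the result is "jelvvhlamvfdc".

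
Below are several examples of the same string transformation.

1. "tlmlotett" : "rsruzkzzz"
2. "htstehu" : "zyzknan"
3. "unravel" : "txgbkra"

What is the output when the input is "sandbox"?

The pattern: move the first character to the end, then shift every letter 6 places forward in the alphabet (wrapping around).
On "sandbox": the first step gives "andboxs", and the second then gives "gtjhudy".

gtjhudy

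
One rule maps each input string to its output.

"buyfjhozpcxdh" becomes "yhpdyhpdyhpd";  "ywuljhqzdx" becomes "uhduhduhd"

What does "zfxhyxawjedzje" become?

xxjzxxjzxxjz

Each output is the input with this applied: keep one character in every 3, starting at position 3 (positions 3rd, 6th, 9th, ...), then write the whole string 3 times in a row.
For "zfxhyxawjedzje", step one produces "xxjz"; step two turns that into "xxjzxxjzxxjz".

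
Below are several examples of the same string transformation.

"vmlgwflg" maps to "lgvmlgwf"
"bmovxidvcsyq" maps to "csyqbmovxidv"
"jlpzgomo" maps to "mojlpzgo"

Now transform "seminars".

rssemina

What's happening: move the first 2 characters to the end (rotate left by 2), then swap the front and back halves of the string.
Starting from "seminars": after the first operation, "minarsse"; after the second, "rssemina".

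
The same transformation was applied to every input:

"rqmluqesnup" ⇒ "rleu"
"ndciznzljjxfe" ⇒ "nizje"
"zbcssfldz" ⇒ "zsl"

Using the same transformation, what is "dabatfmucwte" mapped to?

The transformation: keep one character in every 3, starting at position 1 (positions 1st, 4th, 7th, ...).
"dabatfmucwte" → "damw".

damw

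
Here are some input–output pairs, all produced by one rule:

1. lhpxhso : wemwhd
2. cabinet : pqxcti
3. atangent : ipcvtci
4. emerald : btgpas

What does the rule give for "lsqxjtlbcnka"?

hfmyiaqrczp

Each output is the input with this applied: shift every letter 11 places backward in the alphabet (wrapping around), then delete the first character.
On "lsqxjtlbcnka" that produces "hfmyiaqrczp".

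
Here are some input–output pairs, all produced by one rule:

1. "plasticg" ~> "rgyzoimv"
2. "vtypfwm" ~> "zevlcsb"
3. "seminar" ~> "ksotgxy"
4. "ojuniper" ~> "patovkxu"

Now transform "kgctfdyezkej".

Rule — shift every letter 6 places forward in the alphabet (wrapping around), then move the first character to the end.
Starting from "kgctfdyezkej": after the first operation, "qmizljekfqkp"; after the second, "mizljekfqkpq".

mizljekfqkpq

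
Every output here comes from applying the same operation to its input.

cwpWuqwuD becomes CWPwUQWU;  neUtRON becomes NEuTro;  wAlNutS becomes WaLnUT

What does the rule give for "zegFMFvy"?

Looking at the pairs, the operation is to delete the last character, then flip the case of every letter.
So "zegFMFvy" becomes "ZEGfmfV".

ZEGfmfV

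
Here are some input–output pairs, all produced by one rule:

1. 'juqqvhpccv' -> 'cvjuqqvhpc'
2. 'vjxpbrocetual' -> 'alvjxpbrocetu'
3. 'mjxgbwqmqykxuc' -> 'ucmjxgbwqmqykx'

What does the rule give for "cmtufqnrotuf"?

Rule — move the last 2 characters to the front (rotate right by 2).
Doing the same to "cmtufqnrotuf": "ufcmtufqnrot".

ufcmtufqnrot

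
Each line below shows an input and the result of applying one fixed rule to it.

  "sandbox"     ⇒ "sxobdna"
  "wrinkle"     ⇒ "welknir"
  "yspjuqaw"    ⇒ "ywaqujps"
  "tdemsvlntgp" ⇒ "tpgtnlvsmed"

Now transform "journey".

The pattern: reverse the string, then move the last character to the front.
"journey" → "yenruoj" → "jyenruo".

jyenruo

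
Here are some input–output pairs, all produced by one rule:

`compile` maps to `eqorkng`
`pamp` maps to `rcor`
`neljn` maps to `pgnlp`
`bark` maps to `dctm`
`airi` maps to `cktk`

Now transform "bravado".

What's happening: shift every letter 2 places forward in the alphabet (wrapping around).
For "bravado" the result is "dtcxcfq".

dtcxcfq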